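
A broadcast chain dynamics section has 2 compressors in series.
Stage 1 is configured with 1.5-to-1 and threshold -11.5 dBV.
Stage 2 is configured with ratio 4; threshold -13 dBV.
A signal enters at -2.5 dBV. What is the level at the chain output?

-11.125 dBV

Stage 1: -2.5 dBV is 9 dB over -11.5 dBV; at 1.5:1 that becomes 6 dB over, giving -5.5 dBV.
Stage 2: overshoot 7.5 dB → 7.5/4 = 1.875 dB → -11.125 dBV.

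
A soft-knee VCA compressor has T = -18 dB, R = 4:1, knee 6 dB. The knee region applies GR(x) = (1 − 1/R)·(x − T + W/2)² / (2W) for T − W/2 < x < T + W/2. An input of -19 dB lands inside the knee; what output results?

x − T + W/2 = -19 − (-18) + 3 = 2.
GR = (1 − 1/4) × 2² / 12 = 0.75 × 4 / 12 = 0.25 dB.
Output = -19 − 0.25 = -19.25 dB.

-19.25 dB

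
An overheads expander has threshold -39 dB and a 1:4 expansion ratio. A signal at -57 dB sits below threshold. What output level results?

-111 dB

Below threshold, a 1:4 expander applies gain = (4−1)×(T − x) of attenuation.
(4−1) × 18 = 54 dB, so output = -57 − 54 = -111 dB.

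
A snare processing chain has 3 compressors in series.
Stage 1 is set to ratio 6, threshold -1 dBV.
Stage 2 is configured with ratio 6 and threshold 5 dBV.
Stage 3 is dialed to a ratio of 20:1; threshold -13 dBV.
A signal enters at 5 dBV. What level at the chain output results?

-12.35 dBV

Stage 1: overshoot 6 dB → 6/6 = 1 dB → 0 dBV.
Stage 2: 0 dBV is at or below the 5 dBV threshold — no compression; output 0 dBV.
Stage 3: 0 dBV is 13 dB over -13 dBV; at 20:1 that becomes 0.65 dB over, giving -12.35 dBV.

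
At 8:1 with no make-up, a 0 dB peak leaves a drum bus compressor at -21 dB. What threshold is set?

-24 dB

Input is 24 dB above T (since output overshoot × R = input overshoot: (-21 − T)·8 = 0 − T gives T = -24 dB).
Check: -24 + (0 − (-24))/8 = -24 + 3 = -21 dB. ✓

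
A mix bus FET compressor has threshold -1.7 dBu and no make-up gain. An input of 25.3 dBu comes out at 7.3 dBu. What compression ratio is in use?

Input overshoot = 25.3 − (-1.7) = 27 dB; output overshoot = 7.3 − (-1.7) = 9 dB.
Ratio = 27 / 9 = 3.

3:1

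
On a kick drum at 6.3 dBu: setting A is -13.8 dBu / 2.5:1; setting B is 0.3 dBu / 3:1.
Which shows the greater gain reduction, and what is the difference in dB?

A: overshoot 20.1 dB → output overshoot 8.04 dB → GR 12.06 dB.
B: overshoot 6 dB → output overshoot 2 dB → GR 4 dB.
A applies 8.06 dB more gain reduction.

A, by 8.06 dB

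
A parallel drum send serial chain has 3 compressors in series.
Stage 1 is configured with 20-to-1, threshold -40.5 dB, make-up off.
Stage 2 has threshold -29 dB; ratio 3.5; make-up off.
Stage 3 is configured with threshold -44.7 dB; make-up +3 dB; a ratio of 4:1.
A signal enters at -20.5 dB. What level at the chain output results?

-40.4 dB

Stage 1: 20 dB above -40.5 dB, reduced 20:1 to 1 dB above → -39.5 dB.
Stage 2: below threshold (-39.5 ≤ -29); passes unchanged; output -39.5 dB.
Stage 3: overshoot 5.2 dB → 5.2/4 = 1.3 dB → -43.4 dB; +3 dB make-up → -40.4 dB.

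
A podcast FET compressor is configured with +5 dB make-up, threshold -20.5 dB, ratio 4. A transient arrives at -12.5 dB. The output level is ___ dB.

Overshoot: -12.5 − (-20.5) = 8 dB.
At 4:1 the overshoot is divided by 4, leaving 2 dB above threshold.
That puts the output at -18.5 dB; make-up adds 5 dB, giving -13.5 dB.

-13.5 dB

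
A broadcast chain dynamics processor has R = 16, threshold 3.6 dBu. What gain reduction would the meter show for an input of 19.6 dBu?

19.6 dBu exceeds the threshold by 16 dB.
A 16:1 ratio leaves 1 dB of that excess.
GR = overshoot in − overshoot out = 16 − 1 = 15 dB.

15 dB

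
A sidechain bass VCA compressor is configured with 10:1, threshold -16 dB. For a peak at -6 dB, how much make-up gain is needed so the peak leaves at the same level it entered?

9 dB

The peak compresses to -16 + 10/10 = -15 dB.
To reach -6 dB requires -6 − (-15) = 9 dB of make-up.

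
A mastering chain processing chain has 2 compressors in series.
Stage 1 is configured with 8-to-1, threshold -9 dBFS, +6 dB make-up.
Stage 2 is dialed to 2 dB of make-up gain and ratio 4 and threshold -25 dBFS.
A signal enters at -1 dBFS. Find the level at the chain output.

Stage 1: overshoot 8 dB → 8/8 = 1 dB → -8 dBFS; +6 dB make-up → -2 dBFS.
Stage 2: 23 dB above -25 dBFS, reduced 4:1 to 5.75 dB above → -19.25 dBFS; +2 dB make-up → -17.25 dBFS.

-17.25 dBFS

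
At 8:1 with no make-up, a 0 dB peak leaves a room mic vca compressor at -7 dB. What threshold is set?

Gain reduction = 0 − (-7) = 7 dB; output overshoot = GR / (R − 1) = 7 / 7 = 1 dB.
Threshold = output − output overshoot = -7 − 1 = -8 dB.

-8 dB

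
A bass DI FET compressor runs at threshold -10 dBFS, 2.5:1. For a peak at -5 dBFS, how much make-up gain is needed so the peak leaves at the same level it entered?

3 dB

Without make-up, output = threshold + overshoot/2.5 = -10 + 2 = -8 dBFS.
Gap to target: 3 dB.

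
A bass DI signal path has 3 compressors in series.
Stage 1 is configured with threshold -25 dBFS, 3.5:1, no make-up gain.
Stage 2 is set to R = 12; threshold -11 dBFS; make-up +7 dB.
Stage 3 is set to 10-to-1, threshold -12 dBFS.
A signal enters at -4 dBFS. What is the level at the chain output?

-12 dBFS

Stage 1: -4 dBFS is 21 dB over -25 dBFS; at 3.5:1 that becomes 6 dB over, giving -19 dBFS.
Stage 2: -19 dBFS is at or below the -11 dBFS threshold — no compression; make-up brings it to -12 dBFS.
Stage 3: -12 dBFS is at or below the -12 dBFS threshold — no compression; output -12 dBFS.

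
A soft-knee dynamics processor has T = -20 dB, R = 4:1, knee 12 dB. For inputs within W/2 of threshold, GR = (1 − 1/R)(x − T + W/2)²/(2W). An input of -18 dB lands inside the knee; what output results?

x − T + W/2 = -18 − (-20) + 6 = 8.
GR = (1 − 1/4) × 8² / 24 = 0.75 × 64 / 24 = 2 dB.
Output = -18 − 2 = -20 dB.

-20 dB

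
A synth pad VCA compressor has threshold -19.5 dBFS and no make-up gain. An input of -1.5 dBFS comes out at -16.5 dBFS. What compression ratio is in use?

Input overshoot = -1.5 − (-19.5) = 18 dB; output overshoot = -16.5 − (-19.5) = 3 dB.
Ratio = 18 / 3 = 6.

6:1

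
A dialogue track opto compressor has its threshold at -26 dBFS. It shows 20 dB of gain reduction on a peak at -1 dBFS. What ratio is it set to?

Input overshoot = -1 − (-26) = 25 dB.
Output overshoot = 25 − 20 = 5 dB.
Ratio = input overshoot / output overshoot = 25 / 5 = 5.

5:1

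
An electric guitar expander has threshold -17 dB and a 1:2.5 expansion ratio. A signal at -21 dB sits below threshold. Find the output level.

-27 dB

Below threshold, a 1:2.5 expander applies gain = (2.5−1)×(T − x) of attenuation.
(2.5−1) × 4 = 6 dB, so output = -21 − 6 = -27 dB.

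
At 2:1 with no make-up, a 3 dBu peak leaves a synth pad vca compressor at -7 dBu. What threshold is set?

Let T be the threshold. Output overshoot = (input overshoot)/R, so -7 − T = (3 − T)/2.
2·(-7 − T) = 3 − T → 1·T = -14 − 3 = -17.
T = -17/1 = -17 dBu.

-17 dBu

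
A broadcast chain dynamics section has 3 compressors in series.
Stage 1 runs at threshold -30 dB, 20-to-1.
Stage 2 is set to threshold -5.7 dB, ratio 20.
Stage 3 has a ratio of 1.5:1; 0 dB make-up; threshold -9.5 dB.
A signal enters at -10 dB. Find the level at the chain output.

-29 dB

Stage 1: 20 dB above -30 dB, reduced 20:1 to 1 dB above → -29 dB.
Stage 2: -29 dB is at or below the -5.7 dB threshold — no compression; output -29 dB.
Stage 3: below threshold (-29 ≤ -9.5); passes unchanged; output -29 dB.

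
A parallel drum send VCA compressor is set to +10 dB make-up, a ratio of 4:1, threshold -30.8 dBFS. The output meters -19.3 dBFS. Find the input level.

-24.8 dBFS

Remove make-up: -19.3 − 10 = -29.3 dBFS.
Post-compression overshoot = -29.3 − (-30.8) = 1.5 dB.
Before 4:1 compression the overshoot was 1.5 × 4 = 6 dB, so input = -30.8 + 6 = -24.8 dBFS.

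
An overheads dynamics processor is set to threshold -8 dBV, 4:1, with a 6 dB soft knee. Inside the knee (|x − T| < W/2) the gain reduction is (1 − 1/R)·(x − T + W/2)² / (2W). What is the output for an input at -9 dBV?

x − T + W/2 = -9 − (-8) + 3 = 2.
GR = (1 − 1/4) × 2² / 12 = 0.75 × 4 / 12 = 0.25 dB.
Output = -9 − 0.25 = -9.25 dBV.

-9.25 dBV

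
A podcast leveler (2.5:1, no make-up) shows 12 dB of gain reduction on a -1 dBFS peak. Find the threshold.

Gain reduction = -1 − (-13) = 12 dB; output overshoot = GR / (R − 1) = 12 / 1.5 = 8 dB.
Threshold = output − output overshoot = -13 − 8 = -21 dBFS.

-21 dBFS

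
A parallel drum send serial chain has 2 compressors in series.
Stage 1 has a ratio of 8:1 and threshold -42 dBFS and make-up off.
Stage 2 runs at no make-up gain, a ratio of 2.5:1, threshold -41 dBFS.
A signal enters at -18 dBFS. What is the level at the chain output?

-40.2 dBFS

Stage 1: -18 dBFS is 24 dB over -42 dBFS; at 8:1 that becomes 3 dB over, giving -39 dBFS.
Stage 2: 2 dB above -41 dBFS, reduced 2.5:1 to 0.8 dB above → -40.2 dBFS.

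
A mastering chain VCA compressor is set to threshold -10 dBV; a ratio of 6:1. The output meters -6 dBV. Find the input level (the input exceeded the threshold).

14 dBV

That's 4 dB above the -10 dBV threshold.
Undo the ratio: input overshoot = 4 × 6 = 24 dB, giving input = 14 dBV.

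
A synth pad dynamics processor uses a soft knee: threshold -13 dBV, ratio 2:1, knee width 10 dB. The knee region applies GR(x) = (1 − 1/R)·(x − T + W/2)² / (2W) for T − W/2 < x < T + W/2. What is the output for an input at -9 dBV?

-11.025 dBV

x − T + W/2 = -9 − (-13) + 5 = 9.
GR = (1 − 1/2) × 9² / 20 = 0.5 × 81 / 20 = 2.025 dB.
Output = -9 − 2.025 = -11.025 dBV.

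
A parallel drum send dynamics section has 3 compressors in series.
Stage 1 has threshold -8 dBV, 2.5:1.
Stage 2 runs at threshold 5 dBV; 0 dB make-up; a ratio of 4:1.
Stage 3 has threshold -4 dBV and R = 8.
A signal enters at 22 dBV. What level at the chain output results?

Stage 1: overshoot 30 dB → 30/2.5 = 12 dB → 4 dBV.
Stage 2: 4 dBV ≤ 5 dBV, so stage 2 doesn't engage; output 4 dBV.
Stage 3: 8 dB above -4 dBV, reduced 8:1 to 1 dB above → -3 dBV.

-3 dBV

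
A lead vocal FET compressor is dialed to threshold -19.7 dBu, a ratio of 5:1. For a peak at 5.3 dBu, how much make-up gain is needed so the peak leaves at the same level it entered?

The peak compresses to -19.7 + 25/5 = -14.7 dBu.
To reach 5.3 dBu requires 5.3 − (-14.7) = 20 dB of make-up.

20 dB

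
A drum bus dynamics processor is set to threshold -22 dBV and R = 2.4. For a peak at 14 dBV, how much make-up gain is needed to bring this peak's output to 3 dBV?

Overshoot 36 dB → 36/2.4 = 15 dB after compression, so the compressed level is -22 + 15 = -7 dBV.
Make-up = target − compressed = 3 − (-7) = 10 dB.

10 dB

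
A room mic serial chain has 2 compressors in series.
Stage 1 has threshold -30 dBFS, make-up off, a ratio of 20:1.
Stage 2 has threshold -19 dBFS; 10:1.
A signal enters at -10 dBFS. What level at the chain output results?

Stage 1: -10 dBFS is 20 dB over -30 dBFS; at 20:1 that becomes 1 dB over, giving -29 dBFS.
Stage 2: -29 dBFS ≤ -19 dBFS, so stage 2 doesn't engage; output -29 dBFS.

-29 dBFS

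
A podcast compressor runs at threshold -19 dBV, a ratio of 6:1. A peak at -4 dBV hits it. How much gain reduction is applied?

12.5 dB

The signal is 15 dB above threshold.
At 6:1, output sits 15/6 = 2.5 dB above threshold.
GR = overshoot in − overshoot out = 15 − 2.5 = 12.5 dB.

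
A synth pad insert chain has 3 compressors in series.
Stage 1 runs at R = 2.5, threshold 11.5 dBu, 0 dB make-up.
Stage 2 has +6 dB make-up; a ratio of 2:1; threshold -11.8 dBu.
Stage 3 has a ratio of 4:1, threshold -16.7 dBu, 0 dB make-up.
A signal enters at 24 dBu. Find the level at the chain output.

-10.4375 dBu

Stage 1: 24 dBu is 12.5 dB over 11.5 dBu; at 2.5:1 that becomes 5 dB over, giving 16.5 dBu.
Stage 2: 28.3 dB above -11.8 dBu, reduced 2:1 to 14.15 dB above → 2.35 dBu; +6 dB make-up → 8.35 dBu.
Stage 3: 8.35 dBu is 25.05 dB over -16.7 dBu; at 4:1 that becomes 6.2625 dB over, giving -10.4375 dBu.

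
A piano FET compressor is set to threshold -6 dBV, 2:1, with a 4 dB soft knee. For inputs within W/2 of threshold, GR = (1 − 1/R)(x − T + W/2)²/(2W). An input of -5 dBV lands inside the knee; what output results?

-5.5625 dBV

x − T + W/2 = -5 − (-6) + 2 = 3.
GR = (1 − 1/2) × 3² / 8 = 0.5 × 9 / 8 = 0.5625 dB.
Output = -5 − 0.5625 = -5.5625 dBV.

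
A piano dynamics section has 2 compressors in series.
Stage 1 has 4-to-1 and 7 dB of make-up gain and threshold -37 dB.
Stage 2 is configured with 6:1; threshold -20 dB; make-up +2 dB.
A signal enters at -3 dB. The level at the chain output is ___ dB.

-19.5 dB

Stage 1: overshoot 34 dB → 34/4 = 8.5 dB → -28.5 dB; +7 dB make-up → -21.5 dB.
Stage 2: -21.5 dB ≤ -20 dB, so stage 2 doesn't engage; make-up brings it to -19.5 dB.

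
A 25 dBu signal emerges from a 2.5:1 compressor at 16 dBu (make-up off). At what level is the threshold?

10 dBu

Input is 15 dB above T (since output overshoot × R = input overshoot: (16 − T)·2.5 = 25 − T gives T = 10 dBu).
Check: 10 + (25 − 10)/2.5 = 10 + 6 = 16 dBu. ✓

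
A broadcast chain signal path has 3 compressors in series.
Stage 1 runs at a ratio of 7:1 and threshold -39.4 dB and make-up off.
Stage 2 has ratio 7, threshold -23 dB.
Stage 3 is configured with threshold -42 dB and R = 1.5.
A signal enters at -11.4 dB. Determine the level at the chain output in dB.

-37.6 dB

Stage 1: -11.4 dB is 28 dB over -39.4 dB; at 7:1 that becomes 4 dB over, giving -35.4 dB.
Stage 2: below threshold (-35.4 ≤ -23); passes unchanged; output -35.4 dB.
Stage 3: -35.4 dB is 6.6 dB over -42 dB; at 1.5:1 that becomes 4.4 dB over, giving -37.6 dB.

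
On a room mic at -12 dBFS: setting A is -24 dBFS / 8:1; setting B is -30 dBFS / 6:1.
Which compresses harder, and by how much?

A: overshoot 12 dB → output overshoot 1.5 dB → GR 10.5 dB.
B: overshoot 18 dB → output overshoot 3 dB → GR 15 dB.
B applies 4.5 dB more gain reduction.

B, by 4.5 dB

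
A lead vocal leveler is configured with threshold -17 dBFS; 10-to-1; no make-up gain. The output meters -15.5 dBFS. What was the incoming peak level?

-2 dBFS

Post-compression overshoot = -15.5 − (-17) = 1.5 dB.
Before 10:1 compression the overshoot was 1.5 × 10 = 15 dB, so input = -17 + 15 = -2 dBFS.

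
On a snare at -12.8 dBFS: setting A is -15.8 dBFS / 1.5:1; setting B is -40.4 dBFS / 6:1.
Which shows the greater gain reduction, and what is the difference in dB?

B, by 22 dB

A: 3 dB over, compressed to 2 dB over, so 1 dB of GR.
B: 27.6 dB over, compressed to 4.6 dB over, so 23 dB of GR.
B applies 22 dB more gain reduction.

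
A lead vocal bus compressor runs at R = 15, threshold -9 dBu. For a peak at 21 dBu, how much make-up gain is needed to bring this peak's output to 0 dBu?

7 dB

The peak compresses to -9 + 30/15 = -7 dBu.
To reach 0 dBu requires 0 − (-7) = 7 dB of make-up.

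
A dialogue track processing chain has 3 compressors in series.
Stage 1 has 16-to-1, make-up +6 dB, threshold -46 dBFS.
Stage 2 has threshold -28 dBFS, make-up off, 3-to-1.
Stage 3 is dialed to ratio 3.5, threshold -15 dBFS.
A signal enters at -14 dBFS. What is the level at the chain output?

-38 dBFS

Stage 1: overshoot 32 dB → 32/16 = 2 dB → -44 dBFS; +6 dB make-up → -38 dBFS.
Stage 2: -38 dBFS is at or below the -28 dBFS threshold — no compression; output -38 dBFS.
Stage 3: below threshold (-38 ≤ -15); passes unchanged; output -38 dBFS.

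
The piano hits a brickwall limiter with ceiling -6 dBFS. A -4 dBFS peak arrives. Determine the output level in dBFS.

-6 dBFS

At ∞:1, everything above -6 dBFS is held at the ceiling.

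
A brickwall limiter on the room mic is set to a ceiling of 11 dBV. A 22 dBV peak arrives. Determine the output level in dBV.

At ∞:1, everything above 11 dBV is held at the ceiling.

11 dBV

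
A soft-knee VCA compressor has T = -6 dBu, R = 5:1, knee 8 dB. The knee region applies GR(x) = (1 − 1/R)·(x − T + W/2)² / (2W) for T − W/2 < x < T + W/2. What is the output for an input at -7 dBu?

-7.45 dBu

x − T + W/2 = -7 − (-6) + 4 = 3.
GR = (1 − 1/5) × 3² / 16 = 0.8 × 9 / 16 = 0.45 dB.
Output = -7 − 0.45 = -7.45 dBu.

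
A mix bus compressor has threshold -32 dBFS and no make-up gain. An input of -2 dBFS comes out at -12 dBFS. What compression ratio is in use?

Input overshoot = -2 − (-32) = 30 dB; output overshoot = -12 − (-32) = 20 dB.
Ratio = 30 / 20 = 1.5.

1.5:1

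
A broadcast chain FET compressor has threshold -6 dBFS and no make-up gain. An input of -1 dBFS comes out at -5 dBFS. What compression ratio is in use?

5:1

Input overshoot = -1 − (-6) = 5 dB; output overshoot = -5 − (-6) = 1 dB.
Ratio = 5 / 1 = 5.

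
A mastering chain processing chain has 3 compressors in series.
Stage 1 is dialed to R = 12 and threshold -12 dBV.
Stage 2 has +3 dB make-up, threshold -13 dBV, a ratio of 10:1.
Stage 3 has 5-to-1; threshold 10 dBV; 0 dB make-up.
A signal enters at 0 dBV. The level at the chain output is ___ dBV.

-9.8 dBV

Stage 1: overshoot 12 dB → 12/12 = 1 dB → -11 dBV.
Stage 2: -11 dBV is 2 dB over -13 dBV; at 10:1 that becomes 0.2 dB over, giving -12.8 dBV; +3 dB make-up → -9.8 dBV.
Stage 3: -9.8 dBV ≤ 10 dBV, so stage 3 doesn't engage; output -9.8 dBV.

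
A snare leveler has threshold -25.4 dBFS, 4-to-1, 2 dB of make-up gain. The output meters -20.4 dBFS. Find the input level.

-13.4 dBFS

Before make-up, the level was -20.4 − 2 = -22.4 dBFS.
Post-compression overshoot = -22.4 − (-25.4) = 3 dB.
Input overshoot = R × output overshoot = 12 dB → input = -25.4 + 12 = -13.4 dBFS.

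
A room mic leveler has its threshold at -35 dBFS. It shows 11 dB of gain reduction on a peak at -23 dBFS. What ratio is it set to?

Input overshoot = -23 − (-35) = 12 dB.
Output overshoot = 12 − 11 = 1 dB.
Ratio = input overshoot / output overshoot = 12 / 1 = 12.

12:1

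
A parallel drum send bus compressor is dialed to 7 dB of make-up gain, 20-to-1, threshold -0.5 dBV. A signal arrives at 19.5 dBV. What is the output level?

19.5 dBV sits 20 dB over threshold.
The 20 dB excess becomes 1 dB after 20:1 reduction.
That puts the output at 0.5 dBV; make-up adds 7 dB, giving 7.5 dBV.

7.5 dBV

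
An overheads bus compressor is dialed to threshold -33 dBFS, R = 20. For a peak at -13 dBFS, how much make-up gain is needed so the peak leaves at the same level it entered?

19 dB

Without make-up, output = threshold + overshoot/20 = -33 + 1 = -32 dBFS.
Gap to target: 19 dB.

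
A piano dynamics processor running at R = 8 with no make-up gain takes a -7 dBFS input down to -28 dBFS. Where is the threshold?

Input is 24 dB above T (since output overshoot × R = input overshoot: (-28 − T)·8 = -7 − T gives T = -31 dBFS).
Check: -31 + (-7 − (-31))/8 = -31 + 3 = -28 dBFS. ✓

-31 dBFS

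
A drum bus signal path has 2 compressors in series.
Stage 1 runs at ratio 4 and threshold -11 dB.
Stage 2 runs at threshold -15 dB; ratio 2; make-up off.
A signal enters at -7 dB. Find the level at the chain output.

-12.5 dB

Stage 1: 4 dB above -11 dB, reduced 4:1 to 1 dB above → -10 dB.
Stage 2: 5 dB above -15 dB, reduced 2:1 to 2.5 dB above → -12.5 dB.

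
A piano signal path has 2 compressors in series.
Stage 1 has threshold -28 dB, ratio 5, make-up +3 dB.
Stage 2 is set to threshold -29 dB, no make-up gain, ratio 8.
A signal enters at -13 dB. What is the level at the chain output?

-28.125 dB

Stage 1: overshoot 15 dB → 15/5 = 3 dB → -25 dB; +3 dB make-up → -22 dB.
Stage 2: -22 dB is 7 dB over -29 dB; at 8:1 that becomes 0.875 dB over, giving -28.125 dB.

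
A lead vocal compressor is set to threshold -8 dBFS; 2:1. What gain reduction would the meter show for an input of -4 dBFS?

2 dB

Overshoot = -4 − (-8) = 4 dB.
A 2:1 ratio leaves 2 dB of that excess.
GR = overshoot in − overshoot out = 4 − 2 = 2 dB.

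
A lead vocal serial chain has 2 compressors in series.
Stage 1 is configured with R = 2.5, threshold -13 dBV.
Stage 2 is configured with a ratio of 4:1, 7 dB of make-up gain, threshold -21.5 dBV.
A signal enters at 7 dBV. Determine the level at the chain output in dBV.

Stage 1: 20 dB above -13 dBV, reduced 2.5:1 to 8 dB above → -5 dBV.
Stage 2: overshoot 16.5 dB → 16.5/4 = 4.125 dB → -17.375 dBV; +7 dB make-up → -10.375 dBV.

-10.375 dBV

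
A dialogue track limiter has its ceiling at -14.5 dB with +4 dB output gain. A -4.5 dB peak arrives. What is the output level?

At ∞:1, everything above -14.5 dB is held at the ceiling.
Output gain then adds 4 dB: -14.5 + 4 = -10.5 dB.

-10.5 dB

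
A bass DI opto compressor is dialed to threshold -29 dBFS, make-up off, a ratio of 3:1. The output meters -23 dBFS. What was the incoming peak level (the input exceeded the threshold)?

The compressed level sits -23 − (-29) = 6 dB over threshold.
Before 3:1 compression the overshoot was 6 × 3 = 18 dB, so input = -29 + 18 = -11 dBFS.

-11 dBFS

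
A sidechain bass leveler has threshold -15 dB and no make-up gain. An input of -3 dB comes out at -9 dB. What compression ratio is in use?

Input overshoot = -3 − (-15) = 12 dB; output overshoot = -9 − (-15) = 6 dB.
Ratio = 12 / 6 = 2.

2:1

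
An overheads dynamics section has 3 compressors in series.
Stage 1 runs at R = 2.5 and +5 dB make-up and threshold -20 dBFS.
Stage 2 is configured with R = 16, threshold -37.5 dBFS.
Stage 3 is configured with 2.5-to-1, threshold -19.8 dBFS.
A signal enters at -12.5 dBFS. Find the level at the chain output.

-35.90625 dBFS

Stage 1: -12.5 dBFS is 7.5 dB over -20 dBFS; at 2.5:1 that becomes 3 dB over, giving -17 dBFS; +5 dB make-up → -12 dBFS.
Stage 2: -12 dBFS is 25.5 dB over -37.5 dBFS; at 16:1 that becomes 1.59375 dB over, giving -35.90625 dBFS.
Stage 3: below threshold (-35.90625 ≤ -19.8); passes unchanged; output -35.90625 dBFS.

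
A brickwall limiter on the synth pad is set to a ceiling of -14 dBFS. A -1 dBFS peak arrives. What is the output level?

A brickwall limiter is an ∞:1 compressor: any input above the ceiling is clamped to -14 dBFS.

-14 dBFS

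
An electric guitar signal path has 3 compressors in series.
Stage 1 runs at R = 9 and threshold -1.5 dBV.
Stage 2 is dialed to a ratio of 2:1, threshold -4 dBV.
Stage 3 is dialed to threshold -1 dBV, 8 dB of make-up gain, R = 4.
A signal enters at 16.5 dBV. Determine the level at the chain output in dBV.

Stage 1: overshoot 18 dB → 18/9 = 2 dB → 0.5 dBV.
Stage 2: overshoot 4.5 dB → 4.5/2 = 2.25 dB → -1.75 dBV.
Stage 3: -1.75 dBV is at or below the -1 dBV threshold — no compression; make-up brings it to 6.25 dBV.

6.25 dBV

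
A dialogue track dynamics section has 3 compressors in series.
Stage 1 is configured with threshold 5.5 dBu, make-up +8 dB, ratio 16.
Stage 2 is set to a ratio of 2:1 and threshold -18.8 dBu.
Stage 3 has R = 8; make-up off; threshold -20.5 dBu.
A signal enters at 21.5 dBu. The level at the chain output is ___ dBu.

Stage 1: 21.5 dBu is 16 dB over 5.5 dBu; at 16:1 that becomes 1 dB over, giving 6.5 dBu; +8 dB make-up → 14.5 dBu.
Stage 2: 33.3 dB above -18.8 dBu, reduced 2:1 to 16.65 dB above → -2.15 dBu.
Stage 3: -2.15 dBu is 18.35 dB over -20.5 dBu; at 8:1 that becomes 2.29375 dB over, giving -18.20625 dBu.

-18.20625 dBu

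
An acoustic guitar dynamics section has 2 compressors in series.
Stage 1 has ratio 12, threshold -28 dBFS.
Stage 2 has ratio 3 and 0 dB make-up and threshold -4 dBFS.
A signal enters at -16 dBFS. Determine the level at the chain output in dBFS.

-27 dBFS

Stage 1: overshoot 12 dB → 12/12 = 1 dB → -27 dBFS.
Stage 2: -27 dBFS ≤ -4 dBFS, so stage 2 doesn't engage; output -27 dBFS.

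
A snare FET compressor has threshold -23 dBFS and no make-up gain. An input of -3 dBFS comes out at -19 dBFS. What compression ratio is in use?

5:1

Input overshoot = -3 − (-23) = 20 dB; output overshoot = -19 − (-23) = 4 dB.
Ratio = 20 / 4 = 5.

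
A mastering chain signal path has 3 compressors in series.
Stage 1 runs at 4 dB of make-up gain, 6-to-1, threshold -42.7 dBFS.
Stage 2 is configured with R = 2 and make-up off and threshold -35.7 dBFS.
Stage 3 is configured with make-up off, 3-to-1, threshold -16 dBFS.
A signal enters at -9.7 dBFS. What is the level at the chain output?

Stage 1: overshoot 33 dB → 33/6 = 5.5 dB → -37.2 dBFS; +4 dB make-up → -33.2 dBFS.
Stage 2: overshoot 2.5 dB → 2.5/2 = 1.25 dB → -34.45 dBFS.
Stage 3: below threshold (-34.45 ≤ -16); passes unchanged; output -34.45 dBFS.

-34.45 dBFS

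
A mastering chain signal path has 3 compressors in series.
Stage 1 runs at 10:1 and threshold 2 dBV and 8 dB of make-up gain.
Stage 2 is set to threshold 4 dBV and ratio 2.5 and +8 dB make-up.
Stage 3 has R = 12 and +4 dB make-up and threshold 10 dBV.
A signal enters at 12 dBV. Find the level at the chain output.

Stage 1: 12 dBV is 10 dB over 2 dBV; at 10:1 that becomes 1 dB over, giving 3 dBV; +8 dB make-up → 11 dBV.
Stage 2: overshoot 7 dB → 7/2.5 = 2.8 dB → 6.8 dBV; +8 dB make-up → 14.8 dBV.
Stage 3: 14.8 dBV is 4.8 dB over 10 dBV; at 12:1 that becomes 0.4 dB over, giving 10.4 dBV; +4 dB make-up → 14.4 dBV.

14.4 dBV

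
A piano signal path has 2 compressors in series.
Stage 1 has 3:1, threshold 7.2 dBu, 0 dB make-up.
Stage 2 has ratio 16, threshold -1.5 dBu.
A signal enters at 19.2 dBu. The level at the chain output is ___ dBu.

Stage 1: 12 dB above 7.2 dBu, reduced 3:1 to 4 dB above → 11.2 dBu.
Stage 2: overshoot 12.7 dB → 12.7/16 = 0.79375 dB → -0.70625 dBu.

-0.70625 dBu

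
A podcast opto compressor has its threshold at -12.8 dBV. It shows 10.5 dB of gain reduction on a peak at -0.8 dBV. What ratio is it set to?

8:1

Input overshoot = -0.8 − (-12.8) = 12 dB.
Output overshoot = 12 − 10.5 = 1.5 dB.
Ratio = input overshoot / output overshoot = 12 / 1.5 = 8.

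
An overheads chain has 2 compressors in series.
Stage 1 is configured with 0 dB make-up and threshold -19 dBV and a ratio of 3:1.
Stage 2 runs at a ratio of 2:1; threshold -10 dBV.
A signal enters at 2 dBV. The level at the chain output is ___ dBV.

Stage 1: 2 dBV is 21 dB over -19 dBV; at 3:1 that becomes 7 dB over, giving -12 dBV.
Stage 2: -12 dBV ≤ -10 dBV, so stage 2 doesn't engage; output -12 dBV.

-12 dBV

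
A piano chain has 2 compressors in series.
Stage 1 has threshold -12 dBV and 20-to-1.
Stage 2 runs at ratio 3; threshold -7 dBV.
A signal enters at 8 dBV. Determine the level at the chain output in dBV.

-11 dBV

Stage 1: 8 dBV is 20 dB over -12 dBV; at 20:1 that becomes 1 dB over, giving -11 dBV.
Stage 2: -11 dBV ≤ -7 dBV, so stage 2 doesn't engage; output -11 dBV.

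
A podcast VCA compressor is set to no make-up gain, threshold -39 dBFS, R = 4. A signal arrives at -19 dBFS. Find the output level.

-34 dBFS

The input is 20 dB above the -39 dBFS threshold.
At 4:1 the overshoot is divided by 4, leaving 5 dB above threshold.
So the level is -39 + 5 = -34 dBFS.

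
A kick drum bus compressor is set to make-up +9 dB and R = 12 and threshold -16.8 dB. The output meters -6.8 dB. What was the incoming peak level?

Stripping the +9 dB make-up gives -15.8 dB at the gain stage.
That's 1 dB above the -16.8 dB threshold.
Before 12:1 compression the overshoot was 1 × 12 = 12 dB, so input = -16.8 + 12 = -4.8 dB.

-4.8 dB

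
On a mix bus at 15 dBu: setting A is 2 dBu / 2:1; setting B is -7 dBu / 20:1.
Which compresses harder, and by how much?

B, by 14.4 dB

A: GR = 13 − 13/2 = 6.5 dB.
B: GR = 22 − 22/20 = 20.9 dB.
B applies 14.4 dB more gain reduction.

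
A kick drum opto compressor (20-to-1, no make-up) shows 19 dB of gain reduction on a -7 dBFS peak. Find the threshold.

-27 dBFS

Let T be the threshold. Output overshoot = (input overshoot)/R, so -26 − T = (-7 − T)/20.
20·(-26 − T) = -7 − T → 19·T = -520 − (-7) = -513.
T = -513/19 = -27 dBFS.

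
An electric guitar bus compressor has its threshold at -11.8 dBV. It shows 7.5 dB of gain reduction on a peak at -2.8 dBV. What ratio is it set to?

6:1

Input overshoot = -2.8 − (-11.8) = 9 dB.
Output overshoot = 9 − 7.5 = 1.5 dB.
Ratio = input overshoot / output overshoot = 9 / 1.5 = 6.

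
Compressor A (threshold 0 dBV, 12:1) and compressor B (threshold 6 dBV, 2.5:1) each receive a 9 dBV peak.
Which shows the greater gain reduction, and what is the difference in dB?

A, by 6.45 dB

A: GR = 9 − 9/12 = 8.25 dB.
B: GR = 3 − 3/2.5 = 1.8 dB.
Difference: 6.45 dB in favour of A.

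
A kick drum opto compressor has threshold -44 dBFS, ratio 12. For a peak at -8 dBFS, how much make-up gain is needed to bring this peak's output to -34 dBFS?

Without make-up, output = threshold + overshoot/12 = -44 + 3 = -41 dBFS.
Gap to target: 7 dB.

7 dB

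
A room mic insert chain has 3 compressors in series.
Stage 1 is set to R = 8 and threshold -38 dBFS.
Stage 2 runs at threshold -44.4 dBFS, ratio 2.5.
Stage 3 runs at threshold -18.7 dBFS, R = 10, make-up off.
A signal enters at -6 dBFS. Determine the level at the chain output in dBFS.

Stage 1: 32 dB above -38 dBFS, reduced 8:1 to 4 dB above → -34 dBFS.
Stage 2: overshoot 10.4 dB → 10.4/2.5 = 4.16 dB → -40.24 dBFS.
Stage 3: -40.24 dBFS is at or below the -18.7 dBFS threshold — no compression; output -40.24 dBFS.

-40.24 dBFS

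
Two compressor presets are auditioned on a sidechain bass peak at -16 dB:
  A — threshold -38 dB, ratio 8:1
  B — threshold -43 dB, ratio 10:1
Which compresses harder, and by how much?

A: GR = 22 − 22/8 = 19.25 dB.
B: GR = 27 − 27/10 = 24.3 dB.
Difference: 5.05 dB in favour of B.

B, by 5.05 dB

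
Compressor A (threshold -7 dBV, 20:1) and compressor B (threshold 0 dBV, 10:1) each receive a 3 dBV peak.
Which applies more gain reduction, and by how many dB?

A, by 6.8 dB

A: overshoot 10 dB → output overshoot 0.5 dB → GR 9.5 dB.
B: overshoot 3 dB → output overshoot 0.3 dB → GR 2.7 dB.
A reduces 6.8 dB more.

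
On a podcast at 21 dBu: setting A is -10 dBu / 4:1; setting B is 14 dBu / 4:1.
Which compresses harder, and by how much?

A, by 18 dB

A: 31 dB over, compressed to 7.75 dB over, so 23.25 dB of GR.
B: 7 dB over, compressed to 1.75 dB over, so 5.25 dB of GR.
A applies 18 dB more gain reduction.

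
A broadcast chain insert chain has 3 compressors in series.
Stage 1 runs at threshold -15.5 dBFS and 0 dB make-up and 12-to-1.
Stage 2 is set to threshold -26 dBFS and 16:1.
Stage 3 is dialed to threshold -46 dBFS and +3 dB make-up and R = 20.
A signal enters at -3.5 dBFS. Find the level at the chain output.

-41.964062 dBFS

Stage 1: 12 dB above -15.5 dBFS, reduced 12:1 to 1 dB above → -14.5 dBFS.
Stage 2: 11.5 dB above -26 dBFS, reduced 16:1 to 0.71875 dB above → -25.28125 dBFS.
Stage 3: 20.71875 dB above -46 dBFS, reduced 20:1 to 1.035937 dB above → -44.964062 dBFS; +3 dB make-up → -41.964062 dBFS.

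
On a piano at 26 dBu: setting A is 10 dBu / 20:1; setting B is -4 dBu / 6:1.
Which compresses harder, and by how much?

B, by 9.8 dB

A: GR = 16 − 16/20 = 15.2 dB.
B: GR = 30 − 30/6 = 25 dB.
B applies 9.8 dB more gain reduction.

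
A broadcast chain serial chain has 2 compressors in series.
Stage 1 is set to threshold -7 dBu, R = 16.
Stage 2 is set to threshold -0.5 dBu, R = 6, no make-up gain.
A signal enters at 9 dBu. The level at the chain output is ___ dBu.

Stage 1: 16 dB above -7 dBu, reduced 16:1 to 1 dB above → -6 dBu.
Stage 2: below threshold (-6 ≤ -0.5); passes unchanged; output -6 dBu.

-6 dBu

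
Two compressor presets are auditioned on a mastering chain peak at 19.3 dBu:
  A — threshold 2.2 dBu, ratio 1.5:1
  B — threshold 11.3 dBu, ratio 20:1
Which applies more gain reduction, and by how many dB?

B, by 1.9 dB

A: 17.1 dB over, compressed to 11.4 dB over, so 5.7 dB of GR.
B: 8 dB over, compressed to 0.4 dB over, so 7.6 dB of GR.
Difference: 1.9 dB in favour of B.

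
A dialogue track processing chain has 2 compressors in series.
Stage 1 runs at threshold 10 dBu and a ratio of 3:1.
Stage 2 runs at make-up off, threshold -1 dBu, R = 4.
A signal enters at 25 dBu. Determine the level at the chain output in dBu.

3 dBu

Stage 1: overshoot 15 dB → 15/3 = 5 dB → 15 dBu.
Stage 2: 15 dBu is 16 dB over -1 dBu; at 4:1 that becomes 4 dB over, giving 3 dBu.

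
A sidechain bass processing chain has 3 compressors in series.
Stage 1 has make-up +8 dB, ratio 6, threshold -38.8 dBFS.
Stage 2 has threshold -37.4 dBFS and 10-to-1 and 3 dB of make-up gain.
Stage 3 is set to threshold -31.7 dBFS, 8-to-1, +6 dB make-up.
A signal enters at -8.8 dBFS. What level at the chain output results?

-27.24 dBFS

Stage 1: -8.8 dBFS is 30 dB over -38.8 dBFS; at 6:1 that becomes 5 dB over, giving -33.8 dBFS; +8 dB make-up → -25.8 dBFS.
Stage 2: -25.8 dBFS is 11.6 dB over -37.4 dBFS; at 10:1 that becomes 1.16 dB over, giving -36.24 dBFS; +3 dB make-up → -33.24 dBFS.
Stage 3: -33.24 dBFS ≤ -31.7 dBFS, so stage 3 doesn't engage; make-up brings it to -27.24 dBFS.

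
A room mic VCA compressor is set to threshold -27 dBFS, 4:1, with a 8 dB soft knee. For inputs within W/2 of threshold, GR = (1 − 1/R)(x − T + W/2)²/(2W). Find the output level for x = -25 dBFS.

-26.6875 dBFS

x − T + W/2 = -25 − (-27) + 4 = 6.
GR = (1 − 1/4) × 6² / 16 = 0.75 × 36 / 16 = 1.6875 dB.
Output = -25 − 1.6875 = -26.6875 dBFS.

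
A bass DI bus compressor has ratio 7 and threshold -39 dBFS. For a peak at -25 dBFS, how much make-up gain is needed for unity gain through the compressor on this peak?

Without make-up, output = threshold + overshoot/7 = -39 + 2 = -37 dBFS.
Gap to target: 12 dB.

12 dB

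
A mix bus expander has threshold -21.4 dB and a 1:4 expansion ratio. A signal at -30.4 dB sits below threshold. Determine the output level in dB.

The input is 9 dB below the -21.4 dB threshold.
A 1:4 expander multiplies undershoot by 4: 9 × 4 = 36 dB below threshold.
Output = -21.4 − 36 = -57.4 dB.

-57.4 dB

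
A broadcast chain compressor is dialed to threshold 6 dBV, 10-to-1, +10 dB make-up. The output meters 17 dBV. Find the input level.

16 dBV

Stripping the +10 dB make-up gives 7 dBV at the gain stage.
Post-compression overshoot = 7 − 6 = 1 dB.
Undo the ratio: input overshoot = 1 × 10 = 10 dB, giving input = 16 dBV.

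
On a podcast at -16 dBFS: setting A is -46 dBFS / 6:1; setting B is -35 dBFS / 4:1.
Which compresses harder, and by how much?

A: 30 dB over, compressed to 5 dB over, so 25 dB of GR.
B: 19 dB over, compressed to 4.75 dB over, so 14.25 dB of GR.
A reduces 10.75 dB more.

A, by 10.75 dB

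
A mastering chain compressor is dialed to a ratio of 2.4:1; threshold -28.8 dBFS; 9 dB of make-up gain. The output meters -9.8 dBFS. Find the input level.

Stripping the +9 dB make-up gives -18.8 dBFS at the gain stage.
The compressed level sits -18.8 − (-28.8) = 10 dB over threshold.
Undo the ratio: input overshoot = 10 × 2.4 = 24 dB, giving input = -4.8 dBFS.

-4.8 dBFS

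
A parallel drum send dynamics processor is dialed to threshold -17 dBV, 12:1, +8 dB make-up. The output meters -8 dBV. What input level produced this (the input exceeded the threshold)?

Remove make-up: -8 − 8 = -16 dBV.
Post-compression overshoot = -16 − (-17) = 1 dB.
Input overshoot = R × output overshoot = 12 dB → input = -17 + 12 = -5 dBV.

-5 dBV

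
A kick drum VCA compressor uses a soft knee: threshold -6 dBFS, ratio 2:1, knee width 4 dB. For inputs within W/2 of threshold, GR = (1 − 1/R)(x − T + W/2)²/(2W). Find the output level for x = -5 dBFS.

x − T + W/2 = -5 − (-6) + 2 = 3.
GR = (1 − 1/2) × 3² / 8 = 0.5 × 9 / 8 = 0.5625 dB.
Output = -5 − 0.5625 = -5.5625 dBFS.

-5.5625 dBFS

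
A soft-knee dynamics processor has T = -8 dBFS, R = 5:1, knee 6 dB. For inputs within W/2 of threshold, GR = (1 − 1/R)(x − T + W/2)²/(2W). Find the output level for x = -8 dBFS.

x − T + W/2 = -8 − (-8) + 3 = 3.
GR = (1 − 1/5) × 3² / 12 = 0.8 × 9 / 12 = 0.6 dB.
Output = -8 − 0.6 = -8.6 dBFS.

-8.6 dBFS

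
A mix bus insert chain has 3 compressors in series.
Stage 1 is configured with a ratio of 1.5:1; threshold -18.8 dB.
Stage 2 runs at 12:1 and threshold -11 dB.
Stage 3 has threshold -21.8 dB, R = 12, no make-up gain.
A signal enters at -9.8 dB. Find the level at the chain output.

-21.05 dB

Stage 1: overshoot 9 dB → 9/1.5 = 6 dB → -12.8 dB.
Stage 2: -12.8 dB is at or below the -11 dB threshold — no compression; output -12.8 dB.
Stage 3: overshoot 9 dB → 9/12 = 0.75 dB → -21.05 dB.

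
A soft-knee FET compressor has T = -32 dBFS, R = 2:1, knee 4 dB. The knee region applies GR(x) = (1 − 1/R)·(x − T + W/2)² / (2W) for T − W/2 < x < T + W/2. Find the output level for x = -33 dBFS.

-33.0625 dBFS

x − T + W/2 = -33 − (-32) + 2 = 1.
GR = (1 − 1/2) × 1² / 8 = 0.5 × 1 / 8 = 0.0625 dB.
Output = -33 − 0.0625 = -33.0625 dBFS.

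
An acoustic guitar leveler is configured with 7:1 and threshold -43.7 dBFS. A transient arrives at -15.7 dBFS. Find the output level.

Overshoot: -15.7 − (-43.7) = 28 dB.
At 7:1 the overshoot is divided by 7, leaving 4 dB above threshold.
Output = -43.7 + 4 = -39.7 dBFS.

-39.7 dBFS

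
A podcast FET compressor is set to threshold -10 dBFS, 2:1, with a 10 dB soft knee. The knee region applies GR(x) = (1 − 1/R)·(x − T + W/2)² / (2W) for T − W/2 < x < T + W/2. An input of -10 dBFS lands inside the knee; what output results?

-10.625 dBFS

x − T + W/2 = -10 − (-10) + 5 = 5.
GR = (1 − 1/2) × 5² / 20 = 0.5 × 25 / 20 = 0.625 dB.
Output = -10 − 0.625 = -10.625 dBFS.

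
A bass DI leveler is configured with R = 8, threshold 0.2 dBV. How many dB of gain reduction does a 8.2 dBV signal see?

7 dB

8.2 dBV exceeds the threshold by 8 dB.
At 8:1, output sits 8/8 = 1 dB above threshold.
So the signal is attenuated by 8 − 1 = 7 dB.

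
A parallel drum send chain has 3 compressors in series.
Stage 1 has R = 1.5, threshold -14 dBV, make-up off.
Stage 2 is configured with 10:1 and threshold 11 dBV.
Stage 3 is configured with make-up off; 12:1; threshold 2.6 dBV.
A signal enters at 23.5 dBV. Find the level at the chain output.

3.3 dBV

Stage 1: overshoot 37.5 dB → 37.5/1.5 = 25 dB → 11 dBV.
Stage 2: below threshold (11 ≤ 11); passes unchanged; output 11 dBV.
Stage 3: 8.4 dB above 2.6 dBV, reduced 12:1 to 0.7 dB above → 3.3 dBV.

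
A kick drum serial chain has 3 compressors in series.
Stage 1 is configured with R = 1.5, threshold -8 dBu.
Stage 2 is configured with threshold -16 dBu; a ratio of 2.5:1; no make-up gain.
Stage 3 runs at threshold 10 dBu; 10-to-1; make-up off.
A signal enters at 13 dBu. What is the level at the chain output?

Stage 1: 13 dBu is 21 dB over -8 dBu; at 1.5:1 that becomes 14 dB over, giving 6 dBu.
Stage 2: 22 dB above -16 dBu, reduced 2.5:1 to 8.8 dB above → -7.2 dBu.
Stage 3: -7.2 dBu is at or below the 10 dBu threshold — no compression; output -7.2 dBu.

-7.2 dBu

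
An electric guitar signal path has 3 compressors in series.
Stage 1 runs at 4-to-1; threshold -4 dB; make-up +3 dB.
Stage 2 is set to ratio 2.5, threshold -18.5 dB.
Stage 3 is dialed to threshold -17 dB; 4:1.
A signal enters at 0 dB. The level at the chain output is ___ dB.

Stage 1: overshoot 4 dB → 4/4 = 1 dB → -3 dB; +3 dB make-up → 0 dB.
Stage 2: overshoot 18.5 dB → 18.5/2.5 = 7.4 dB → -11.1 dB.
Stage 3: 5.9 dB above -17 dB, reduced 4:1 to 1.475 dB above → -15.525 dB.

-15.525 dB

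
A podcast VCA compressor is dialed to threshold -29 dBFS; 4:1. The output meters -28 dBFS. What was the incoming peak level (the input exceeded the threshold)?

-25 dBFS

That's 1 dB above the -29 dBFS threshold.
Input overshoot = R × output overshoot = 4 dB → input = -29 + 4 = -25 dBFS.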